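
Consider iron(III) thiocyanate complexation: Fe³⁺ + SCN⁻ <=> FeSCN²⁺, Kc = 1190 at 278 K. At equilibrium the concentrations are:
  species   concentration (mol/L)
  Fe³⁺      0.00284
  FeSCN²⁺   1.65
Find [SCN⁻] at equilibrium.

[SCN⁻] = 0.488 mol/L

At equilibrium, Kc = [FeSCN²⁺] / ([Fe³⁺]·[SCN⁻]) = 1190.
(1.65) / ((0.00284)·([SCN⁻])) = 1190
[SCN⁻] = 0.488 mol/L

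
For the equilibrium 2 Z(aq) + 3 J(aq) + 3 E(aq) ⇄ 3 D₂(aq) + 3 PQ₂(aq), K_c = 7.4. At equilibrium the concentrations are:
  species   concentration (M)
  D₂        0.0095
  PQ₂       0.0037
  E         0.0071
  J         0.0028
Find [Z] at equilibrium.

[Z] = 0.86 M

At equilibrium, K_c = [D₂]³·[PQ₂]³ / ([Z]²·[J]³·[E]³) = 7.4.
(0.0095)³·(0.0037)³ / (([Z])²·(0.0028)³·(0.0071)³) = 7.4
[Z]² = 0.747 ⇒ [Z] = 0.86 M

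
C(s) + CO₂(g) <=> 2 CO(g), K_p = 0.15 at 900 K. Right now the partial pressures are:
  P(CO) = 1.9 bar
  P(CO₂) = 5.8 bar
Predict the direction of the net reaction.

(C is a pure solid — omitted from Q_p.)
Q_p = P(CO)² / P(CO₂) = (1.9)² / (5.8) = 0.62
Q_p = 0.62 > K_p = 0.15, so the reverse reaction proceeds.

reverse (toward reactants)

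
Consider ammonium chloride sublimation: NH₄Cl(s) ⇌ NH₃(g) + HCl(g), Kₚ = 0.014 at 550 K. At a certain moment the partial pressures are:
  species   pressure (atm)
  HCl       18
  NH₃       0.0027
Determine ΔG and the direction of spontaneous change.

ΔG = 5.69 kJ/mol; the forward reaction is non-spontaneous

(NH₄Cl is a pure solid — omitted from Qₚ.)
Qₚ = P(NH₃)·P(HCl) = (0.0027)·(18) = 0.0486
ΔG = RT ln(Qₚ/Kₚ) = (8.314 J mol⁻¹ K⁻¹)(550 K) × ln(0.0486/0.014)
   = (4.573 kJ/mol)(1.245) = 5.69 kJ/mol
ΔG > 0, so the forward reaction is non-spontaneous (proceeds in reverse).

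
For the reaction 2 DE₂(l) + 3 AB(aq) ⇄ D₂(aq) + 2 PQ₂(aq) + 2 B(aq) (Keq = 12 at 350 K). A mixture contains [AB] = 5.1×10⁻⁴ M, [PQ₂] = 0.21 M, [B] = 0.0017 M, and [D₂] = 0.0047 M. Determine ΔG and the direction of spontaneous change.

(DE₂ is a pure liquid — omitted from Q.)
Q = [D₂]·[PQ₂]²·[B]² / [AB]³ = (0.0047)·(0.21)²·(0.0017)² / (5.1×10⁻⁴)³ = 4.52
ΔG = RT ln(Q/Keq) = (8.314 J mol⁻¹ K⁻¹)(350 K) × ln(4.52/12)
   = (2.910 kJ/mol)(-0.9764) = -2.84 kJ/mol
ΔG < 0, so the forward reaction is spontaneous (proceeds forward).

ΔG = -2.84 kJ/mol; the forward reaction is spontaneous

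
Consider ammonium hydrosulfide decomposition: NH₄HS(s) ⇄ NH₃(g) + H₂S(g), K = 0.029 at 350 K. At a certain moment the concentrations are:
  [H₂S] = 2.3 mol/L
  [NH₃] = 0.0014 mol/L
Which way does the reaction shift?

in the forward direction

(NH₄HS is a pure solid — omitted from Q.)
Q = [NH₃]·[H₂S] = (0.0014)·(2.3) = 0.0032
Q = 0.0032 < K = 0.029, so the forward reaction proceeds.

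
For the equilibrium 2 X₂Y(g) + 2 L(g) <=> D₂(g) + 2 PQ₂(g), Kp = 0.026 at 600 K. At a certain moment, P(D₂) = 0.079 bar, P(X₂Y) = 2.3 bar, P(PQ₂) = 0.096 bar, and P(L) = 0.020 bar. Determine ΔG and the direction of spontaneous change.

ΔG = 12.9 kJ/mol; the forward reaction is non-spontaneous

Qp = P(D₂)·P(PQ₂)² / (P(X₂Y)²·P(L)²) = (0.079)·(0.096)² / ((2.3)²·(0.020)²) = 0.344
ΔG = RT ln(Qp/Kp) = (8.314 J mol⁻¹ K⁻¹)(600 K) × ln(0.344/0.026)
   = (4.988 kJ/mol)(2.583) = 12.9 kJ/mol
ΔG > 0, so the forward reaction is non-spontaneous (proceeds in reverse).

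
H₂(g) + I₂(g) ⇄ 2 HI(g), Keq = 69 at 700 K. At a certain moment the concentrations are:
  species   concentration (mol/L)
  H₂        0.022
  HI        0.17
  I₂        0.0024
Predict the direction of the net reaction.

reverse (toward reactants)

Q = [HI]² / ([H₂]·[I₂]) = (0.17)² / ((0.022)·(0.0024)) = 550
Q = 550 > Keq = 69, so the reverse reaction proceeds.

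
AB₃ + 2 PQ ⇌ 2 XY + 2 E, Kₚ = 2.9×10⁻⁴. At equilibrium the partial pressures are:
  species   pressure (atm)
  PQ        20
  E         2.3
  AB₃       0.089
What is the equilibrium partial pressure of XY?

At equilibrium, Kₚ = P(XY)²·P(E)² / (P(AB₃)·P(PQ)²) = 2.9×10⁻⁴.
(P(XY))²·(2.3)² / ((0.089)·(20)²) = 2.9×10⁻⁴
P(XY)² = 0.00195 ⇒ P(XY) = 0.044 atm

P(XY) = 0.044 atm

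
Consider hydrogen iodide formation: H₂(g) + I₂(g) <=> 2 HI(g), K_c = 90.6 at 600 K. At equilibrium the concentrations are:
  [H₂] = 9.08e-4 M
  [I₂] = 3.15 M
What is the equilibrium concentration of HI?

[HI] = 0.509 M

At equilibrium, K_c = [HI]² / ([H₂]·[I₂]) = 90.6.
([HI])² / ((9.08e-4)·(3.15)) = 90.6
[HI]² = 0.259 ⇒ [HI] = 0.509 M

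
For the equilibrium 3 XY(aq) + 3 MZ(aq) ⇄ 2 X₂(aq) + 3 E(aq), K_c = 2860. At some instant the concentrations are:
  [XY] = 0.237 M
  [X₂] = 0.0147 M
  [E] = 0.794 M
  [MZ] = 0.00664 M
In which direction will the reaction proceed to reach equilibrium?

toward reactants

Q_c = [X₂]²·[E]³ / ([XY]³·[MZ]³) = (0.0147)²·(0.794)³ / ((0.237)³·(0.00664)³) = 27800
Q_c = 27800 > K_c = 2860, so the reverse reaction proceeds.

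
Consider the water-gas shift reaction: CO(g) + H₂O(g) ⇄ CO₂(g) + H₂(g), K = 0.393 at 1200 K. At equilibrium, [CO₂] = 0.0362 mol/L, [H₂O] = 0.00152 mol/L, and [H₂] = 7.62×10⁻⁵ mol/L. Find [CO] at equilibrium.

[CO] = 0.00462 mol/L

At equilibrium, K = [CO₂]·[H₂] / ([CO]·[H₂O]) = 0.393.
(0.0362)·(7.62×10⁻⁵) / (([CO])·(0.00152)) = 0.393
[CO] = 0.00462 mol/L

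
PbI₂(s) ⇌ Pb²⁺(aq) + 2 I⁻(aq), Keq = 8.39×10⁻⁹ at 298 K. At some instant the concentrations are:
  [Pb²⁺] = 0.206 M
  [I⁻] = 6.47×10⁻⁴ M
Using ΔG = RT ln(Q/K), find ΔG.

(PbI₂ is a pure solid — omitted from Q.)
Q = [Pb²⁺]·[I⁻]² = (0.206)·(6.47×10⁻⁴)² = 8.62×10⁻⁸
ΔG = RT ln(Q/Keq) = (8.314 J mol⁻¹ K⁻¹)(298 K) × ln(8.62×10⁻⁸/8.39×10⁻⁹)
   = (2.478 kJ/mol)(2.330) = 5.77 kJ/mol
ΔG > 0, so the forward reaction is non-spontaneous (proceeds in reverse).

ΔG = 5.77 kJ/mol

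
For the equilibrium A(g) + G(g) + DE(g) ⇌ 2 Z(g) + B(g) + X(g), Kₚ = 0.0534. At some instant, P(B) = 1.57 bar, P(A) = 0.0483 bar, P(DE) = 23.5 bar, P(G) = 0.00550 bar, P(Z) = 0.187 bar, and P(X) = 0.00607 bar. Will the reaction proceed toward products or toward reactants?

Qₚ = P(Z)²·P(B)·P(X) / (P(A)·P(G)·P(DE)) = (0.187)²·(1.57)·(0.00607) / ((0.0483)·(0.00550)·(23.5)) = 0.0534
Qₚ = 0.0534 = Kₚ, so the system is already at equilibrium.

no net change (already at equilibrium)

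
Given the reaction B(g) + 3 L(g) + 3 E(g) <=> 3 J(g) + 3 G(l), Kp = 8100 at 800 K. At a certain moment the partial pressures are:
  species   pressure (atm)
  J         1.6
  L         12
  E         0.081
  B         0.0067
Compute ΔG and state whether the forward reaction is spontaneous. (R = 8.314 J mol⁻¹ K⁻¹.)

(G is a pure liquid — omitted from Qp.)
Qp = P(J)³ / (P(B)·P(L)³·P(E)³) = (1.6)³ / ((0.0067)·(12)³·(0.081)³) = 666
ΔG = RT ln(Qp/Kp) = (8.314 J mol⁻¹ K⁻¹)(800 K) × ln(666/8100)
   = (6.651 kJ/mol)(-2.498) = -16.6 kJ/mol
ΔG < 0, so the forward reaction is spontaneous (proceeds forward).

ΔG = -16.6 kJ/mol; the forward reaction is spontaneous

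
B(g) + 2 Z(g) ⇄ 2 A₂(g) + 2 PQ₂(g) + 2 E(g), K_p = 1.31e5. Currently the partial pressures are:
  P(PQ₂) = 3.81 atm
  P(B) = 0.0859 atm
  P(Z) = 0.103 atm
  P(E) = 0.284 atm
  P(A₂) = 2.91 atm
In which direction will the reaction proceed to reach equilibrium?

toward products

Q_p = P(A₂)²·P(PQ₂)²·P(E)² / (P(B)·P(Z)²) = (2.91)²·(3.81)²·(0.284)² / ((0.0859)·(0.103)²) = 10900
Q_p = 10900 < K_p = 1.31e5, so the forward reaction proceeds.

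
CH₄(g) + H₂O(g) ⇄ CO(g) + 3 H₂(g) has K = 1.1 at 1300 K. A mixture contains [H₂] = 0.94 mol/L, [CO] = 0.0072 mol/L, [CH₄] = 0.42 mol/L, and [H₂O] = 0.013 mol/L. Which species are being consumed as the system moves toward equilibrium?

Q = [CO]·[H₂]³ / ([CH₄]·[H₂O]) = (0.0072)·(0.94)³ / ((0.42)·(0.013)) = 1.1
Q = 1.1 = K; the system is at equilibrium.

none (at equilibrium)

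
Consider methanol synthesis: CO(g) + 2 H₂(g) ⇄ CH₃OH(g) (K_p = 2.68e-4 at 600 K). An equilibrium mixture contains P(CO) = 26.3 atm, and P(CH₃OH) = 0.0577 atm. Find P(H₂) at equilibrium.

At equilibrium, K_p = P(CH₃OH) / (P(CO)·P(H₂)²) = 2.68e-4.
(0.0577) / ((26.3)·(P(H₂))²) = 2.68e-4
P(H₂)² = 8.19 ⇒ P(H₂) = 2.86 atm

P(H₂) = 2.86 atm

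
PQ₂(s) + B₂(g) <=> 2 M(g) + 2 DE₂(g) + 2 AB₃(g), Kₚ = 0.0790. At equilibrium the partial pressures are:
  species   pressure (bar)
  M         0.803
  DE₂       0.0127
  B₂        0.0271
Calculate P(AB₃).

(PQ₂ is a pure solid — omitted from Kₚ.)
At equilibrium, Kₚ = P(M)²·P(DE₂)²·P(AB₃)² / P(B₂) = 0.0790.
(0.803)²·(0.0127)²·(P(AB₃))² / (0.0271) = 0.0790
P(AB₃)² = 20.6 ⇒ P(AB₃) = 4.54 bar

P(AB₃) = 4.54 bar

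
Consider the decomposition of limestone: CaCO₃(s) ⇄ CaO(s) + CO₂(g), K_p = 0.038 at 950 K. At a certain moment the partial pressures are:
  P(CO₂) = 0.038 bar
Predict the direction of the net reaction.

no net change (already at equilibrium)

(CaCO₃, CaO are pure solids — omitted from Q_p.)
Q_p = P(CO₂) = 0.038
Q_p = 0.038 = K_p, so the system is already at equilibrium.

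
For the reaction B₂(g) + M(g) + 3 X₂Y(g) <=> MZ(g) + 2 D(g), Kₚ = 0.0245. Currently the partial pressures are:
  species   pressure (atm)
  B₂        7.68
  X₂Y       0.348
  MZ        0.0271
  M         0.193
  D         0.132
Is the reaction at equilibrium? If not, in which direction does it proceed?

in the forward direction

Qₚ = P(MZ)·P(D)² / (P(B₂)·P(M)·P(X₂Y)³) = (0.0271)·(0.132)² / ((7.68)·(0.193)·(0.348)³) = 0.00756
Qₚ = 0.00756 < Kₚ = 0.0245, so the forward reaction proceeds.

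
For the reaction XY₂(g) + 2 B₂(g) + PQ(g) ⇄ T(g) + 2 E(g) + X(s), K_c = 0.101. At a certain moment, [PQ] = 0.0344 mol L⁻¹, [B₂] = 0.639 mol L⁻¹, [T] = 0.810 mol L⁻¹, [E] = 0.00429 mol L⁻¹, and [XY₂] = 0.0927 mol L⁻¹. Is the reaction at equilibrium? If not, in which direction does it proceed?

to the right

(X is a pure solid — omitted from Q_c.)
Q_c = [T]·[E]² / ([XY₂]·[B₂]²·[PQ]) = (0.810)·(0.00429)² / ((0.0927)·(0.639)²·(0.0344)) = 0.0114
Q_c = 0.0114 < K_c = 0.101, so the forward reaction proceeds.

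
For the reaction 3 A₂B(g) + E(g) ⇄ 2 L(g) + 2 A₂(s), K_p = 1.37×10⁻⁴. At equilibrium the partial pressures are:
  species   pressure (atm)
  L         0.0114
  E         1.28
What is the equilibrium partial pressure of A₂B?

P(A₂B) = 0.905 atm

(A₂ is a pure solid — omitted from K_p.)
At equilibrium, K_p = P(L)² / (P(A₂B)³·P(E)) = 1.37×10⁻⁴.
(0.0114)² / ((P(A₂B))³·(1.28)) = 1.37×10⁻⁴
P(A₂B)³ = 0.741 ⇒ P(A₂B) = 0.905 atm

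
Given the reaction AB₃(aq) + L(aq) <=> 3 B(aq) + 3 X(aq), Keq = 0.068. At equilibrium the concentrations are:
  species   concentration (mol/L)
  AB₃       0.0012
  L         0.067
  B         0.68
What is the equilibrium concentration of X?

At equilibrium, Keq = [B]³·[X]³ / ([AB₃]·[L]) = 0.068.
(0.68)³·([X])³ / ((0.0012)·(0.067)) = 0.068
[X]³ = 1.74×10⁻⁵ ⇒ [X] = 0.026 mol/L

[X] = 0.026 mol/L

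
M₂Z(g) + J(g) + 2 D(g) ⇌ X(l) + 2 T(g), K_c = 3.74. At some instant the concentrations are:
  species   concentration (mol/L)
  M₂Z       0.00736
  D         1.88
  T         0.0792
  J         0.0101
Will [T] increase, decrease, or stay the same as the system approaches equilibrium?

decrease

(X is a pure liquid — omitted from Q_c.)
Q_c = [T]² / ([M₂Z]·[J]·[D]²) = (0.0792)² / ((0.00736)·(0.0101)·(1.88)²) = 23.9
Q_c = 23.9 > K_c = 3.74: net reverse reaction.
T is a product, so it decreases.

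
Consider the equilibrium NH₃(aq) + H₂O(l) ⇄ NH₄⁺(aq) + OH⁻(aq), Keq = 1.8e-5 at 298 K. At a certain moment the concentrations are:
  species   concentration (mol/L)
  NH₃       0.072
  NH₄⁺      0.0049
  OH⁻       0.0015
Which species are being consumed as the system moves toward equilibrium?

NH₄⁺, OH⁻ (products)

(H₂O is a pure liquid — omitted from Q.)
Q = [NH₄⁺]·[OH⁻] / [NH₃] = (0.0049)·(0.0015) / (0.072) = 1.0e-4
Q = 1.0e-4 > Keq = 1.8e-5: net reverse reaction.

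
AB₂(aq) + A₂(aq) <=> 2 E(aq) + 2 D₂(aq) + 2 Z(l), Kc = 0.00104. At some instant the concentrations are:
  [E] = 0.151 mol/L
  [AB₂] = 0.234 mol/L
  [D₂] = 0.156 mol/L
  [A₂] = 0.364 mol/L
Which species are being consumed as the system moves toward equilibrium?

(Z is a pure liquid — omitted from Qc.)
Qc = [E]²·[D₂]² / ([AB₂]·[A₂]) = (0.151)²·(0.156)² / ((0.234)·(0.364)) = 0.00651
Qc = 0.00651 > Kc = 0.00104: net reverse reaction.

E, D₂, Z (products)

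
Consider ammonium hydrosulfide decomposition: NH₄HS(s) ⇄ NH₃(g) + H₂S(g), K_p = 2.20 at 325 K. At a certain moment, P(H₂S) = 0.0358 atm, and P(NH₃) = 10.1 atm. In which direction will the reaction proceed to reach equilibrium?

forward (toward products)

(NH₄HS is a pure solid — omitted from Q_p.)
Q_p = P(NH₃)·P(H₂S) = (10.1)·(0.0358) = 0.362
Q_p = 0.362 < K_p = 2.20, so the forward reaction proceeds.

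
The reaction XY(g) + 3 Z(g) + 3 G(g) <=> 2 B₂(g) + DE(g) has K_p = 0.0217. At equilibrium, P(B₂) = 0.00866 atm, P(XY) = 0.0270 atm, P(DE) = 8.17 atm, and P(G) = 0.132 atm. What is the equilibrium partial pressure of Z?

P(Z) = 7.69 atm

At equilibrium, K_p = P(B₂)²·P(DE) / (P(XY)·P(Z)³·P(G)³) = 0.0217.
(0.00866)²·(8.17) / ((0.0270)·(P(Z))³·(0.132)³) = 0.0217
P(Z)³ = 455 ⇒ P(Z) = 7.69 atm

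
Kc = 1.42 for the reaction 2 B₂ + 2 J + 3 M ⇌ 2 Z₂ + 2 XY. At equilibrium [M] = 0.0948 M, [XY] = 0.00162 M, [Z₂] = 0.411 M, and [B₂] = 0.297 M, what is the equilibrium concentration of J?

[J] = 0.0645 M

At equilibrium, Kc = [Z₂]²·[XY]² / ([B₂]²·[J]²·[M]³) = 1.42.
(0.411)²·(0.00162)² / ((0.297)²·([J])²·(0.0948)³) = 1.42
[J]² = 0.00415 ⇒ [J] = 0.0645 M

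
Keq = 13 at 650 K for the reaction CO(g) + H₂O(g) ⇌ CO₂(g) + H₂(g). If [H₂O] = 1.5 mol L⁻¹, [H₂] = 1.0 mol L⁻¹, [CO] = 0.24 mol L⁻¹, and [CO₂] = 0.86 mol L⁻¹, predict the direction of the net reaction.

Q = [CO₂]·[H₂] / ([CO]·[H₂O]) = (0.86)·(1.0) / ((0.24)·(1.5)) = 2.4
Q = 2.4 < Keq = 13, so the forward reaction proceeds.

in the forward direction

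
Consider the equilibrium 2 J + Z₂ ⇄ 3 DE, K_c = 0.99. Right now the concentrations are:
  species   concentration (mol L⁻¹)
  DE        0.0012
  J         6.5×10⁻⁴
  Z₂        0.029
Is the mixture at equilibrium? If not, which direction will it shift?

no; Q < K, reaction proceeds forward

Q_c = [DE]³ / ([J]²·[Z₂]) = (0.0012)³ / ((6.5×10⁻⁴)²·(0.029)) = 0.14
Q_c = 0.14 < K_c = 0.99: net forward reaction.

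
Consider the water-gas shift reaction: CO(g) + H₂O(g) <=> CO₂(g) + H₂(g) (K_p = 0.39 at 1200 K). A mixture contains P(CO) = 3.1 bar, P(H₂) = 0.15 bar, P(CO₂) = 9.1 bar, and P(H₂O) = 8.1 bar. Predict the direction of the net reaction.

toward products

Q_p = P(CO₂)·P(H₂) / (P(CO)·P(H₂O)) = (9.1)·(0.15) / ((3.1)·(8.1)) = 0.054
Q_p = 0.054 < K_p = 0.39, so the forward reaction proceeds.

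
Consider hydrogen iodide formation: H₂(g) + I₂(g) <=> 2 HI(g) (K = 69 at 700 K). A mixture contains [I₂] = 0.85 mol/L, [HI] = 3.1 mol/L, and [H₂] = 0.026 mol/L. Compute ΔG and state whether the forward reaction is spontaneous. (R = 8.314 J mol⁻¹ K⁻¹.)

Q = [HI]² / ([H₂]·[I₂]) = (3.1)² / ((0.026)·(0.85)) = 435
ΔG = RT ln(Q/K) = (8.314 J mol⁻¹ K⁻¹)(700 K) × ln(435/69)
   = (5.820 kJ/mol)(1.841) = 10.7 kJ/mol
ΔG > 0, so the forward reaction is non-spontaneous (proceeds in reverse).

ΔG = 10.7 kJ/mol; the forward reaction is non-spontaneous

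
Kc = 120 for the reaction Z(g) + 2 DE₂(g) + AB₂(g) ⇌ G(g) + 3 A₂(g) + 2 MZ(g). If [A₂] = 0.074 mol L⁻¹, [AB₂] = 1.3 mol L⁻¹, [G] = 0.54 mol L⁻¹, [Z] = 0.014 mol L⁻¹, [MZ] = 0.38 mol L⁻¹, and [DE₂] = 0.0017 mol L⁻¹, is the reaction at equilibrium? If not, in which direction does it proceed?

Qc = [G]·[A₂]³·[MZ]² / ([Z]·[DE₂]²·[AB₂]) = (0.54)·(0.074)³·(0.38)² / ((0.014)·(0.0017)²·(1.3)) = 600
Qc = 600 > Kc = 120, so the reverse reaction proceeds.

in the reverse direction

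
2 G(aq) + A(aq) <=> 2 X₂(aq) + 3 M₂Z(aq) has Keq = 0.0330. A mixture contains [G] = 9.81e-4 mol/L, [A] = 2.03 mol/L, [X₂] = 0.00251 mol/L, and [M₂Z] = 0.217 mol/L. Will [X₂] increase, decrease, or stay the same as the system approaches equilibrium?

Q = [X₂]²·[M₂Z]³ / ([G]²·[A]) = (0.00251)²·(0.217)³ / ((9.81e-4)²·(2.03)) = 0.0330
Q = 0.0330 = Keq; the system is at equilibrium.

stay the same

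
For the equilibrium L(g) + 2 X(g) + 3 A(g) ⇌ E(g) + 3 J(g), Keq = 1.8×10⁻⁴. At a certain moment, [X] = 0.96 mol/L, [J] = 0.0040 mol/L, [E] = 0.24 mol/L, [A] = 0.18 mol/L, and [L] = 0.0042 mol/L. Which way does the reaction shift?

Q = [E]·[J]³ / ([L]·[X]²·[A]³) = (0.24)·(0.0040)³ / ((0.0042)·(0.96)²·(0.18)³) = 6.8×10⁻⁴
Q = 6.8×10⁻⁴ > Keq = 1.8×10⁻⁴, so the reverse reaction proceeds.

to the left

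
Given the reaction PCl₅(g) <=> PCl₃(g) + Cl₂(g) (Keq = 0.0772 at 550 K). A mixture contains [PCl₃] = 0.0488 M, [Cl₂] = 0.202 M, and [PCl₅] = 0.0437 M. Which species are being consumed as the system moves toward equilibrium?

PCl₃, Cl₂ (products)

Q = [PCl₃]·[Cl₂] / [PCl₅] = (0.0488)·(0.202) / (0.0437) = 0.226
Q = 0.226 > Keq = 0.0772: net reverse reaction.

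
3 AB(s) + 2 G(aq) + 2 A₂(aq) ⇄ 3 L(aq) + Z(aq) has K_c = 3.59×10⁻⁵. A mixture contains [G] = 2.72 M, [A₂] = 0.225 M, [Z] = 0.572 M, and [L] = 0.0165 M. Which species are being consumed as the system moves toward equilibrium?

AB, G, A₂ (reactants)

(AB is a pure solid — omitted from Q_c.)
Q_c = [L]³·[Z] / ([G]²·[A₂]²) = (0.0165)³·(0.572) / ((2.72)²·(0.225)²) = 6.86×10⁻⁶
Q_c = 6.86×10⁻⁶ < K_c = 3.59×10⁻⁵: net forward reaction.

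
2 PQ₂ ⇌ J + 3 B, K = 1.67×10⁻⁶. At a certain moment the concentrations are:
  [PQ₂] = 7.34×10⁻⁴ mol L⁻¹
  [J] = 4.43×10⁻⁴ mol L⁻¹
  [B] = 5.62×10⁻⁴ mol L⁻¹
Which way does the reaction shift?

forward (toward products)

Q = [J]·[B]³ / [PQ₂]² = (4.43×10⁻⁴)·(5.62×10⁻⁴)³ / (7.34×10⁻⁴)² = 1.46×10⁻⁷
Q = 1.46×10⁻⁷ < K = 1.67×10⁻⁶, so the forward reaction proceeds.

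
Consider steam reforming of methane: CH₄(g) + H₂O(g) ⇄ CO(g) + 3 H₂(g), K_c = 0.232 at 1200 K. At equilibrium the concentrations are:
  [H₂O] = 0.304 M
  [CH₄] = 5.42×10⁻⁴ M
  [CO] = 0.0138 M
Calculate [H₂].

At equilibrium, K_c = [CO]·[H₂]³ / ([CH₄]·[H₂O]) = 0.232.
(0.0138)·([H₂])³ / ((5.42×10⁻⁴)·(0.304)) = 0.232
[H₂]³ = 0.00277 ⇒ [H₂] = 0.140 M

[H₂] = 0.140 M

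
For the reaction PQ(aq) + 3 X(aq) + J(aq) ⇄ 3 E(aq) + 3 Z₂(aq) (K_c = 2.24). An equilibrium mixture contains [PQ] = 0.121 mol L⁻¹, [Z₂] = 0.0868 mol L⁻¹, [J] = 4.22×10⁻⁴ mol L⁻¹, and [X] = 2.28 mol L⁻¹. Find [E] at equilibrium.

At equilibrium, K_c = [E]³·[Z₂]³ / ([PQ]·[X]³·[J]) = 2.24.
([E])³·(0.0868)³ / ((0.121)·(2.28)³·(4.22×10⁻⁴)) = 2.24
[E]³ = 2.07 ⇒ [E] = 1.28 mol L⁻¹

[E] = 1.28 mol L⁻¹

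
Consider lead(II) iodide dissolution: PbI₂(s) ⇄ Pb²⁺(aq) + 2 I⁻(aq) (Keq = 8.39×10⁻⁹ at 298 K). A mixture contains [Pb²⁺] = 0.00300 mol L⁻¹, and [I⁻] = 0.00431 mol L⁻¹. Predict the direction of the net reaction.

toward reactants

(PbI₂ is a pure solid — omitted from Q.)
Q = [Pb²⁺]·[I⁻]² = (0.00300)·(0.00431)² = 5.57×10⁻⁸
Q = 5.57×10⁻⁸ > Keq = 8.39×10⁻⁹, so the reverse reaction proceeds.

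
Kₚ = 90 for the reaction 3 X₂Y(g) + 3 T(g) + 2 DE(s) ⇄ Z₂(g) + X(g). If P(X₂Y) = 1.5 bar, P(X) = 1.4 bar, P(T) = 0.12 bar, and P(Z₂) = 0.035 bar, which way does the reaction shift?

(DE is a pure solid — omitted from Qₚ.)
Qₚ = P(Z₂)·P(X) / (P(X₂Y)³·P(T)³) = (0.035)·(1.4) / ((1.5)³·(0.12)³) = 8.4
Qₚ = 8.4 < Kₚ = 90, so the forward reaction proceeds.

to the right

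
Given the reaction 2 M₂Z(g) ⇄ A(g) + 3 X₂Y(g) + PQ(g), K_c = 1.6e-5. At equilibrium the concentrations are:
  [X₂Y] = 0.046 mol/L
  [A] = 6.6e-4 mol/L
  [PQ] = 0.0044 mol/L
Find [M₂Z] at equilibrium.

[M₂Z] = 0.0042 mol/L

At equilibrium, K_c = [A]·[X₂Y]³·[PQ] / [M₂Z]² = 1.6e-5.
(6.6e-4)·(0.046)³·(0.0044) / ([M₂Z])² = 1.6e-5
[M₂Z]² = 1.77e-5 ⇒ [M₂Z] = 0.0042 mol/L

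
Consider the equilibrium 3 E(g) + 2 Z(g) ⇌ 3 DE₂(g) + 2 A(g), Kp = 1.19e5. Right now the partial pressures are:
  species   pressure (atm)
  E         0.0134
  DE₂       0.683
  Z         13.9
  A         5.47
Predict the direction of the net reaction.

in the forward direction

Qp = P(DE₂)³·P(A)² / (P(E)³·P(Z)²) = (0.683)³·(5.47)² / ((0.0134)³·(13.9)²) = 20500
Qp = 20500 < Kp = 1.19e5, so the forward reaction proceeds.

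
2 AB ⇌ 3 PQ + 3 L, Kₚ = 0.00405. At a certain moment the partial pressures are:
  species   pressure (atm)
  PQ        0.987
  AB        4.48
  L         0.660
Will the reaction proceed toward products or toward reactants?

in the reverse direction

Qₚ = P(PQ)³·P(L)³ / P(AB)² = (0.987)³·(0.660)³ / (4.48)² = 0.0138
Qₚ = 0.0138 > Kₚ = 0.00405, so the reverse reaction proceeds.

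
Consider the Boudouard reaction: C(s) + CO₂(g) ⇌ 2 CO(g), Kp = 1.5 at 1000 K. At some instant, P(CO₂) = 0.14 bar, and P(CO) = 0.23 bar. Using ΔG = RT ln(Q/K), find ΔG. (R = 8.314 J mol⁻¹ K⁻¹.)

(C is a pure solid — omitted from Qp.)
Qp = P(CO)² / P(CO₂) = (0.23)² / (0.14) = 0.378
ΔG = RT ln(Qp/Kp) = (8.314 J mol⁻¹ K⁻¹)(1000 K) × ln(0.378/1.5)
   = (8.314 kJ/mol)(-1.378) = -11.5 kJ/mol
ΔG < 0, so the forward reaction is spontaneous (proceeds forward).

ΔG = -11.5 kJ/mol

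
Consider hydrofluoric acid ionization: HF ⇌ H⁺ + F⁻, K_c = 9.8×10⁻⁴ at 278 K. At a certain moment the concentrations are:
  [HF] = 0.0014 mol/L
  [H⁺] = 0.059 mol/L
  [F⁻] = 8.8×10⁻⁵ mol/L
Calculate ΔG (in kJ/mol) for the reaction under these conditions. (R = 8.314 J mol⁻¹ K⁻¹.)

Q_c = [H⁺]·[F⁻] / [HF] = (0.059)·(8.8×10⁻⁵) / (0.0014) = 0.00371
ΔG = RT ln(Q_c/K_c) = (8.314 J mol⁻¹ K⁻¹)(278 K) × ln(0.00371/9.8×10⁻⁴)
   = (2.311 kJ/mol)(1.331) = 3.08 kJ/mol
ΔG > 0, so the forward reaction is non-spontaneous (proceeds in reverse).

ΔG = 3.08 kJ/mol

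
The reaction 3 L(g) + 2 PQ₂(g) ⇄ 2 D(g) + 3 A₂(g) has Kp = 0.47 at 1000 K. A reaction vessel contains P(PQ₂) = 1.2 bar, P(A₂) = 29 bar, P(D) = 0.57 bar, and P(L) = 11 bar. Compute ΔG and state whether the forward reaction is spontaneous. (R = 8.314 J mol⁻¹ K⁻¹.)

Qp = P(D)²·P(A₂)³ / (P(L)³·P(PQ₂)²) = (0.57)²·(29)³ / ((11)³·(1.2)²) = 4.13
ΔG = RT ln(Qp/Kp) = (8.314 J mol⁻¹ K⁻¹)(1000 K) × ln(4.13/0.47)
   = (8.314 kJ/mol)(2.173) = 18.1 kJ/mol
ΔG > 0, so the forward reaction is non-spontaneous (proceeds in reverse).

ΔG = 18.1 kJ/mol; the forward reaction is non-spontaneous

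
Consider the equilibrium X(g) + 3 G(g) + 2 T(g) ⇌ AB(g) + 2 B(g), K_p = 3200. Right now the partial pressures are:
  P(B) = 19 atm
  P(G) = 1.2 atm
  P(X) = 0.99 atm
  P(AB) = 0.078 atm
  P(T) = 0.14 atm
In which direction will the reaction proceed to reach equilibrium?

toward products

Q_p = P(AB)·P(B)² / (P(X)·P(G)³·P(T)²) = (0.078)·(19)² / ((0.99)·(1.2)³·(0.14)²) = 840
Q_p = 840 < K_p = 3200, so the forward reaction proceeds.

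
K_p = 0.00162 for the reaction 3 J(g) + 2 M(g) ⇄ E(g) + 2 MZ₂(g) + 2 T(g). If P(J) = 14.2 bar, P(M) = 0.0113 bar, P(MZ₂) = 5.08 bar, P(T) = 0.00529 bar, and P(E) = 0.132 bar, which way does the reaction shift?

forward (toward products)

Q_p = P(E)·P(MZ₂)²·P(T)² / (P(J)³·P(M)²) = (0.132)·(5.08)²·(0.00529)² / ((14.2)³·(0.0113)²) = 2.61e-4
Q_p = 2.61e-4 < K_p = 0.00162, so the forward reaction proceeds.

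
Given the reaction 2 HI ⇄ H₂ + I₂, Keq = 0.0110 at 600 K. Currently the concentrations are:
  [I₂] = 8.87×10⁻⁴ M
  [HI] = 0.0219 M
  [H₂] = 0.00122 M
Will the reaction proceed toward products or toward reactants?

Q = [H₂]·[I₂] / [HI]² = (0.00122)·(8.87×10⁻⁴) / (0.0219)² = 0.00226
Q = 0.00226 < Keq = 0.0110, so the forward reaction proceeds.

in the forward direction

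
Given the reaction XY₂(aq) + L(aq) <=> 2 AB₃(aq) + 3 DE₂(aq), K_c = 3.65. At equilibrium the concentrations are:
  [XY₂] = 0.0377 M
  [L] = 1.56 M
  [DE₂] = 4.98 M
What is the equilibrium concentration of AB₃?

At equilibrium, K_c = [AB₃]²·[DE₂]³ / ([XY₂]·[L]) = 3.65.
([AB₃])²·(4.98)³ / ((0.0377)·(1.56)) = 3.65
[AB₃]² = 0.00174 ⇒ [AB₃] = 0.0417 M

[AB₃] = 0.0417 M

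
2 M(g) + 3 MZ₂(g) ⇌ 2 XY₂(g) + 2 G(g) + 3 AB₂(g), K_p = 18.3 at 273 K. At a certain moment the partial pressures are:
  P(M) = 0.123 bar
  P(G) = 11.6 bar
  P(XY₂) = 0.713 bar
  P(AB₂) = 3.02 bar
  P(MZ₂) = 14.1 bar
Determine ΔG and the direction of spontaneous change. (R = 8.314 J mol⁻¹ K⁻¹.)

ΔG = 2.01 kJ/mol; the forward reaction is non-spontaneous

Q_p = P(XY₂)²·P(G)²·P(AB₂)³ / (P(M)²·P(MZ₂)³) = (0.713)²·(11.6)²·(3.02)³ / ((0.123)²·(14.1)³) = 44.4
ΔG = RT ln(Q_p/K_p) = (8.314 J mol⁻¹ K⁻¹)(273 K) × ln(44.4/18.3)
   = (2.270 kJ/mol)(0.8863) = 2.01 kJ/mol
ΔG > 0, so the forward reaction is non-spontaneous (proceeds in reverse).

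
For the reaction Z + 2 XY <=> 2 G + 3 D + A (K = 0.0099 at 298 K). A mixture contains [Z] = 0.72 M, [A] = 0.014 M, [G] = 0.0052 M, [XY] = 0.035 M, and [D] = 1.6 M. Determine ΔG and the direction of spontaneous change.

Q = [G]²·[D]³·[A] / ([Z]·[XY]²) = (0.0052)²·(1.6)³·(0.014) / ((0.72)·(0.035)²) = 0.00176
ΔG = RT ln(Q/K) = (8.314 J mol⁻¹ K⁻¹)(298 K) × ln(0.00176/0.0099)
   = (2.478 kJ/mol)(-1.727) = -4.28 kJ/mol
ΔG < 0, so the forward reaction is spontaneous (proceeds forward).

ΔG = -4.28 kJ/mol; the forward reaction is spontaneous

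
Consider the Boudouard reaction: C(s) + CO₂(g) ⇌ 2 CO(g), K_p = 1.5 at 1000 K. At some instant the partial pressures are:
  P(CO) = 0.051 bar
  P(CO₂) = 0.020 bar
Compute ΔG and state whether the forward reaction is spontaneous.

ΔG = -20.3 kJ/mol; the forward reaction is spontaneous

(C is a pure solid — omitted from Q_p.)
Q_p = P(CO)² / P(CO₂) = (0.051)² / (0.020) = 0.130
ΔG = RT ln(Q_p/K_p) = (8.314 J mol⁻¹ K⁻¹)(1000 K) × ln(0.130/1.5)
   = (8.314 kJ/mol)(-2.446) = -20.3 kJ/mol
ΔG < 0, so the forward reaction is spontaneous (proceeds forward).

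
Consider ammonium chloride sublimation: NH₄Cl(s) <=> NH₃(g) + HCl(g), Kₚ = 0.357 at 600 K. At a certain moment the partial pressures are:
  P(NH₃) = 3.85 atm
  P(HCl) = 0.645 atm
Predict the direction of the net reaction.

(NH₄Cl is a pure solid — omitted from Qₚ.)
Qₚ = P(NH₃)·P(HCl) = (3.85)·(0.645) = 2.48
Qₚ = 2.48 > Kₚ = 0.357, so the reverse reaction proceeds.

toward reactants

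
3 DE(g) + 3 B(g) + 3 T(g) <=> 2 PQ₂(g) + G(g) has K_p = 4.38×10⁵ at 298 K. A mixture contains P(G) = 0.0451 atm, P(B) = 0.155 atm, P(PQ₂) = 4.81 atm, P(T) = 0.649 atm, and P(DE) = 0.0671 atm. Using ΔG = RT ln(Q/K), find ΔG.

Q_p = P(PQ₂)²·P(G) / (P(DE)³·P(B)³·P(T)³) = (4.81)²·(0.0451) / ((0.0671)³·(0.155)³·(0.649)³) = 3.39×10⁶
ΔG = RT ln(Q_p/K_p) = (8.314 J mol⁻¹ K⁻¹)(298 K) × ln(3.39×10⁶/4.38×10⁵)
   = (2.478 kJ/mol)(2.046) = 5.07 kJ/mol
ΔG > 0, so the forward reaction is non-spontaneous (proceeds in reverse).

ΔG = 5.07 kJ/mol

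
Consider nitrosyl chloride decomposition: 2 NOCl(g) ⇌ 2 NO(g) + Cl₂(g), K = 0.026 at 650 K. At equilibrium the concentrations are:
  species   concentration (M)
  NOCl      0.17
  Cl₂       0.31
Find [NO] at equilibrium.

[NO] = 0.049 M

At equilibrium, K = [NO]²·[Cl₂] / [NOCl]² = 0.026.
([NO])²·(0.31) / (0.17)² = 0.026
[NO]² = 0.00242 ⇒ [NO] = 0.049 M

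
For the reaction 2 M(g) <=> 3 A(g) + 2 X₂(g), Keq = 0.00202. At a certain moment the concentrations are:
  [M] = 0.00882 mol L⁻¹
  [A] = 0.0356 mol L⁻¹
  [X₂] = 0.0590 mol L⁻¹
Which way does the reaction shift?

no net change (already at equilibrium)

Q = [A]³·[X₂]² / [M]² = (0.0356)³·(0.0590)² / (0.00882)² = 0.00202
Q = 0.00202 = Keq, so the system is already at equilibrium.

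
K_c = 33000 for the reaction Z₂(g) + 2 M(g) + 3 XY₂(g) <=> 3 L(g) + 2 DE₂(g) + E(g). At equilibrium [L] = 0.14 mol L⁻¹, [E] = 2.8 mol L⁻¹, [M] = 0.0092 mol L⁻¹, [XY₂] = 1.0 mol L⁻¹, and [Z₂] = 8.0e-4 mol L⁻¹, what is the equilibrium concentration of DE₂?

At equilibrium, K_c = [L]³·[DE₂]²·[E] / ([Z₂]·[M]²·[XY₂]³) = 33000.
(0.14)³·([DE₂])²·(2.8) / ((8.0e-4)·(0.0092)²·(1.0)³) = 33000
[DE₂]² = 0.291 ⇒ [DE₂] = 0.54 mol L⁻¹

[DE₂] = 0.54 mol L⁻¹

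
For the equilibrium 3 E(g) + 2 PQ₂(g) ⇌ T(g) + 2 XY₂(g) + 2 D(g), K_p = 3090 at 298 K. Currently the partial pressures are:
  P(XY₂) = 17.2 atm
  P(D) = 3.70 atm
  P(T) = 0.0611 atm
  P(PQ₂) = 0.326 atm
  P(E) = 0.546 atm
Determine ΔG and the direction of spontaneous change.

ΔG = 3.80 kJ/mol; the forward reaction is non-spontaneous

Q_p = P(T)·P(XY₂)²·P(D)² / (P(E)³·P(PQ₂)²) = (0.0611)·(17.2)²·(3.70)² / ((0.546)³·(0.326)²) = 14300
ΔG = RT ln(Q_p/K_p) = (8.314 J mol⁻¹ K⁻¹)(298 K) × ln(14300/3090)
   = (2.478 kJ/mol)(1.532) = 3.80 kJ/mol
ΔG > 0, so the forward reaction is non-spontaneous (proceeds in reverse).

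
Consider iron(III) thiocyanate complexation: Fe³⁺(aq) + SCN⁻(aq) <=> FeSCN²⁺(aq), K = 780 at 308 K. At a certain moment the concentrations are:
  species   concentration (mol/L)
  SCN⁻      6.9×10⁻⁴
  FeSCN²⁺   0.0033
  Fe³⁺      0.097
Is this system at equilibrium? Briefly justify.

Q = [FeSCN²⁺] / ([Fe³⁺]·[SCN⁻]) = (0.0033) / ((0.097)·(6.9×10⁻⁴)) = 49
Q = 49 < K = 780: net forward reaction.

no; Q < K, reaction proceeds forward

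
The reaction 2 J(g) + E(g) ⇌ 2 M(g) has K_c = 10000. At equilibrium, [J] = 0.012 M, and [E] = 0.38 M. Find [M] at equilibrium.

At equilibrium, K_c = [M]² / ([J]²·[E]) = 10000.
([M])² / ((0.012)²·(0.38)) = 10000
[M]² = 0.547 ⇒ [M] = 0.74 M

[M] = 0.74 M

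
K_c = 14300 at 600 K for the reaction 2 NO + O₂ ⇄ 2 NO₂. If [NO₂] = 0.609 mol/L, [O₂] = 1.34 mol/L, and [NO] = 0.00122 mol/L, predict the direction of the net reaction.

in the reverse direction

Q_c = [NO₂]² / ([NO]²·[O₂]) = (0.609)² / ((0.00122)²·(1.34)) = 1.86e5
Q_c = 1.86e5 > K_c = 14300, so the reverse reaction proceeds.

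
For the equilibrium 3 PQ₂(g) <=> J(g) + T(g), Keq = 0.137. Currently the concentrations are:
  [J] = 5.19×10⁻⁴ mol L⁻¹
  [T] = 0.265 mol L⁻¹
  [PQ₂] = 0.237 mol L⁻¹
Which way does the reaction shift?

Q = [J]·[T] / [PQ₂]³ = (5.19×10⁻⁴)·(0.265) / (0.237)³ = 0.0103
Q = 0.0103 < Keq = 0.137, so the forward reaction proceeds.

in the forward direction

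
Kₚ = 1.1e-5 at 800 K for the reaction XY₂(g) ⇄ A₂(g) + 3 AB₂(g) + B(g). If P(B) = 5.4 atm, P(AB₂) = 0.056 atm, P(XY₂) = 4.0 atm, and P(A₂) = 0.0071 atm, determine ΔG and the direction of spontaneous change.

ΔG = -12.5 kJ/mol; the forward reaction is spontaneous

Qₚ = P(A₂)·P(AB₂)³·P(B) / P(XY₂) = (0.0071)·(0.056)³·(5.4) / (4.0) = 1.68e-6
ΔG = RT ln(Qₚ/Kₚ) = (8.314 J mol⁻¹ K⁻¹)(800 K) × ln(1.68e-6/1.1e-5)
   = (6.651 kJ/mol)(-1.879) = -12.5 kJ/mol
ΔG < 0, so the forward reaction is spontaneous (proceeds forward).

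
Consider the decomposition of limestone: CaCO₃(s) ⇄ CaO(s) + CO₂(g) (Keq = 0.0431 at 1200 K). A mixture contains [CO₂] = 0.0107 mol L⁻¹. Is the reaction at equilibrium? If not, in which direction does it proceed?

(CaCO₃, CaO are pure solids — omitted from Q.)
Q = [CO₂] = 0.0107
Q = 0.0107 < Keq = 0.0431, so the forward reaction proceeds.

in the forward direction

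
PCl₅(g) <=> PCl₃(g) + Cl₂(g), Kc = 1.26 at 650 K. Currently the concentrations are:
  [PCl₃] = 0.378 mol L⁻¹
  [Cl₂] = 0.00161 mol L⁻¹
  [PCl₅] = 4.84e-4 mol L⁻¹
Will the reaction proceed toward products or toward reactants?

Qc = [PCl₃]·[Cl₂] / [PCl₅] = (0.378)·(0.00161) / (4.84e-4) = 1.26
Qc = 1.26 = Kc, so the system is already at equilibrium.

neither direction; the system is at equilibrium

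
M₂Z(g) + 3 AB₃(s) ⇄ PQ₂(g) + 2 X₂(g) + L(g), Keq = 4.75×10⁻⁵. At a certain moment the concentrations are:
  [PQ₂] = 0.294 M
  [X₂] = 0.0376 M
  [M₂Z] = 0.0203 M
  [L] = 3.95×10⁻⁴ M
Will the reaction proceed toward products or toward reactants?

toward products

(AB₃ is a pure solid — omitted from Q.)
Q = [PQ₂]·[X₂]²·[L] / [M₂Z] = (0.294)·(0.0376)²·(3.95×10⁻⁴) / (0.0203) = 8.09×10⁻⁶
Q = 8.09×10⁻⁶ < Keq = 4.75×10⁻⁵, so the forward reaction proceeds.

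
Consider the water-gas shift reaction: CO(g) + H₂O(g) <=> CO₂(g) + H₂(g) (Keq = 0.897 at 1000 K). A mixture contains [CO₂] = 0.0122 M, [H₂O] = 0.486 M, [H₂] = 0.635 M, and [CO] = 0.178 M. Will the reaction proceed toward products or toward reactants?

Q = [CO₂]·[H₂] / ([CO]·[H₂O]) = (0.0122)·(0.635) / ((0.178)·(0.486)) = 0.0896
Q = 0.0896 < Keq = 0.897, so the forward reaction proceeds.

in the forward direction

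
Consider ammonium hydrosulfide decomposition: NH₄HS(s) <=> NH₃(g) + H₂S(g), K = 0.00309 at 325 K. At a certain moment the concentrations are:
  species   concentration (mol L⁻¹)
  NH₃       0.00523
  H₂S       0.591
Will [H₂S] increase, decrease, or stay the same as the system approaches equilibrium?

stay the same

(NH₄HS is a pure solid — omitted from Q.)
Q = [NH₃]·[H₂S] = (0.00523)·(0.591) = 0.00309
Q = 0.00309 = K; the system is at equilibrium.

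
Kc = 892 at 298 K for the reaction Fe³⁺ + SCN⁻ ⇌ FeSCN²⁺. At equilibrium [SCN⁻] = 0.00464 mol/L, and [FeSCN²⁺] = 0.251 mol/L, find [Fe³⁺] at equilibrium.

At equilibrium, Kc = [FeSCN²⁺] / ([Fe³⁺]·[SCN⁻]) = 892.
(0.251) / (([Fe³⁺])·(0.00464)) = 892
[Fe³⁺] = 0.0606 mol/L

[Fe³⁺] = 0.0606 mol/L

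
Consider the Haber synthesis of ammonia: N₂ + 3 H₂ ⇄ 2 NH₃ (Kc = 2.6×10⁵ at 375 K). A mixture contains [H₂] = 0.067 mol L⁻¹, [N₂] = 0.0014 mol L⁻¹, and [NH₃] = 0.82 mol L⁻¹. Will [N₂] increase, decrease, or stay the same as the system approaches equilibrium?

Qc = [NH₃]² / ([N₂]·[H₂]³) = (0.82)² / ((0.0014)·(0.067)³) = 1.6×10⁶
Qc = 1.6×10⁶ > Kc = 2.6×10⁵: net reverse reaction.
N₂ is a reactant, so it increases.

increase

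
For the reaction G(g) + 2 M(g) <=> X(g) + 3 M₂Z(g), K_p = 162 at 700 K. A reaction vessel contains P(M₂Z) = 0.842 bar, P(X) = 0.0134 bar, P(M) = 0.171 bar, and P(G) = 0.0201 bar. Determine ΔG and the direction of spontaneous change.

ΔG = -14.4 kJ/mol; the forward reaction is spontaneous

Q_p = P(X)·P(M₂Z)³ / (P(G)·P(M)²) = (0.0134)·(0.842)³ / ((0.0201)·(0.171)²) = 13.6
ΔG = RT ln(Q_p/K_p) = (8.314 J mol⁻¹ K⁻¹)(700 K) × ln(13.6/162)
   = (5.820 kJ/mol)(-2.478) = -14.4 kJ/mol
ΔG < 0, so the forward reaction is spontaneous (proceeds forward).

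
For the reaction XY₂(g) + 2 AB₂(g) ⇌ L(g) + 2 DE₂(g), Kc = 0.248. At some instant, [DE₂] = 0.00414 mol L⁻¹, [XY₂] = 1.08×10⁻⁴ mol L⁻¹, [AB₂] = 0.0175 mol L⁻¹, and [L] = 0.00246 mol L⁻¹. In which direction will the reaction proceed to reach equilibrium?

Qc = [L]·[DE₂]² / ([XY₂]·[AB₂]²) = (0.00246)·(0.00414)² / ((1.08×10⁻⁴)·(0.0175)²) = 1.27
Qc = 1.27 > Kc = 0.248, so the reverse reaction proceeds.

reverse (toward reactants)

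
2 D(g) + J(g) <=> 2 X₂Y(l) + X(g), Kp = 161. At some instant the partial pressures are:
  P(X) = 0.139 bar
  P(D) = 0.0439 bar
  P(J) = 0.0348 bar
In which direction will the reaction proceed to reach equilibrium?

toward reactants

(X₂Y is a pure liquid — omitted from Qp.)
Qp = P(X) / (P(D)²·P(J)) = (0.139) / ((0.0439)²·(0.0348)) = 2070
Qp = 2070 > Kp = 161, so the reverse reaction proceeds.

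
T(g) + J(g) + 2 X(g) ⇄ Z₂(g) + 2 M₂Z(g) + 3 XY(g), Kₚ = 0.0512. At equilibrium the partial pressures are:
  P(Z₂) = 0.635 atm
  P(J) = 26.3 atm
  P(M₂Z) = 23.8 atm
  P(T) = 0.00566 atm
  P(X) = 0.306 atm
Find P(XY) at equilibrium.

P(XY) = 0.0126 atm

At equilibrium, Kₚ = P(Z₂)·P(M₂Z)²·P(XY)³ / (P(T)·P(J)·P(X)²) = 0.0512.
(0.635)·(23.8)²·(P(XY))³ / ((0.00566)·(26.3)·(0.306)²) = 0.0512
P(XY)³ = 1.98e-6 ⇒ P(XY) = 0.0126 atm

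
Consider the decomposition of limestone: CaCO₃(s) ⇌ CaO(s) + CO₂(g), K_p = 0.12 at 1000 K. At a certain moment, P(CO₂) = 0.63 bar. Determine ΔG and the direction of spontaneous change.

(CaCO₃, CaO are pure solids — omitted from Q_p.)
Q_p = P(CO₂) = 0.630
ΔG = RT ln(Q_p/K_p) = (8.314 J mol⁻¹ K⁻¹)(1000 K) × ln(0.630/0.12)
   = (8.314 kJ/mol)(1.658) = 13.8 kJ/mol
ΔG > 0, so the forward reaction is non-spontaneous (proceeds in reverse).

ΔG = 13.8 kJ/mol; the forward reaction is non-spontaneous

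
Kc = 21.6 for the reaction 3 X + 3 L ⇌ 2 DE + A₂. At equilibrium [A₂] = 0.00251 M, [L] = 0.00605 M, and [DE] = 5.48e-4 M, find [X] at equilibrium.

[X] = 0.0540 M

At equilibrium, Kc = [DE]²·[A₂] / ([X]³·[L]³) = 21.6.
(5.48e-4)²·(0.00251) / (([X])³·(0.00605)³) = 21.6
[X]³ = 1.58e-4 ⇒ [X] = 0.0540 M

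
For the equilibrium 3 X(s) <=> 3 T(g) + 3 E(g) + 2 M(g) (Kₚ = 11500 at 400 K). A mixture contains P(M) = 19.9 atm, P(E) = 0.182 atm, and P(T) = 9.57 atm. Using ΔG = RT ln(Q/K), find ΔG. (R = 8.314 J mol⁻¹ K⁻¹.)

(X is a pure solid — omitted from Qₚ.)
Qₚ = P(T)³·P(E)³·P(M)² = (9.57)³·(0.182)³·(19.9)² = 2090
ΔG = RT ln(Qₚ/Kₚ) = (8.314 J mol⁻¹ K⁻¹)(400 K) × ln(2090/11500)
   = (3.326 kJ/mol)(-1.705) = -5.67 kJ/mol
ΔG < 0, so the forward reaction is spontaneous (proceeds forward).

ΔG = -5.67 kJ/mol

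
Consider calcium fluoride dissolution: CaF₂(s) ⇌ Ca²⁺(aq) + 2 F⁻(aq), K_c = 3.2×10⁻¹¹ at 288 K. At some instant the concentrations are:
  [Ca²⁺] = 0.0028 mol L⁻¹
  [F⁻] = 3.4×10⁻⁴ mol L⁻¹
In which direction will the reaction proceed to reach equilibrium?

(CaF₂ is a pure solid — omitted from Q_c.)
Q_c = [Ca²⁺]·[F⁻]² = (0.0028)·(3.4×10⁻⁴)² = 3.2×10⁻¹⁰
Q_c = 3.2×10⁻¹⁰ > K_c = 3.2×10⁻¹¹, so the reverse reaction proceeds.

reverse (toward reactants)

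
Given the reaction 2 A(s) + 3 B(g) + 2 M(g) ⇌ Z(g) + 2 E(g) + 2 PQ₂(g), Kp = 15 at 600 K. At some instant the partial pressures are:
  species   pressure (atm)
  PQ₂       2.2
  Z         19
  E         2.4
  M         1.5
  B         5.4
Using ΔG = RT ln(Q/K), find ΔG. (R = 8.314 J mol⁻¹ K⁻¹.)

ΔG = -11.5 kJ/mol

(A is a pure solid — omitted from Qp.)
Qp = P(Z)·P(E)²·P(PQ₂)² / (P(B)³·P(M)²) = (19)·(2.4)²·(2.2)² / ((5.4)³·(1.5)²) = 1.50
ΔG = RT ln(Qp/Kp) = (8.314 J mol⁻¹ K⁻¹)(600 K) × ln(1.50/15)
   = (4.988 kJ/mol)(-2.303) = -11.5 kJ/mol
ΔG < 0, so the forward reaction is spontaneous (proceeds forward).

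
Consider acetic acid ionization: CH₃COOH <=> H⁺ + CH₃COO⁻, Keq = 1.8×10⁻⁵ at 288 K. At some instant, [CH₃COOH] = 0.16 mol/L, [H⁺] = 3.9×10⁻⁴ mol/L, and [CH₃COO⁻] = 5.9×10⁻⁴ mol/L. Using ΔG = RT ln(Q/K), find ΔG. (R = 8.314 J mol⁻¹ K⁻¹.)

ΔG = -6.05 kJ/mol

Q = [H⁺]·[CH₃COO⁻] / [CH₃COOH] = (3.9×10⁻⁴)·(5.9×10⁻⁴) / (0.16) = 1.44×10⁻⁶
ΔG = RT ln(Q/Keq) = (8.314 J mol⁻¹ K⁻¹)(288 K) × ln(1.44×10⁻⁶/1.8×10⁻⁵)
   = (2.394 kJ/mol)(-2.526) = -6.05 kJ/mol
ΔG < 0, so the forward reaction is spontaneous (proceeds forward).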